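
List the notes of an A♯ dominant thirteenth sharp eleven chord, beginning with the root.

A-sharp C-double-sharp E-sharp G-sharp B-sharp D-double-sharp F-double-sharp

Root A-sharp, quality dominant thirteenth sharp eleven:
A-sharp — root
C-double-sharp — major 3rd
E-sharp — perfect 5th
G-sharp — minor 7th
B-sharp — major 9th
D-double-sharp — augmented 11th
F-double-sharp — major 13th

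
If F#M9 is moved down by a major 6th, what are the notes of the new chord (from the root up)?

A, C#, E, G#, B

Transposed root: F# → A (major 6th down). So we spell A major ninth:
root → A
3rd (major 3rd) → C#
5th (perfect 5th) → E
7th (major 7th) → G#
9th (major 9th) → B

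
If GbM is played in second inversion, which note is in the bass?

Db

GbM = Gb–Bb–Db. Second inversion → fifth in the bass = Db.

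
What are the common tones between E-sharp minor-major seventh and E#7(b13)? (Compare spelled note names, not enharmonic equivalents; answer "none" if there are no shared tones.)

E-sharp minor-major seventh = E#, G#, B#, D##.
E#7(b13) = E#, G##, B#, D#, C#.
Shared: E#, B#.

E# – B#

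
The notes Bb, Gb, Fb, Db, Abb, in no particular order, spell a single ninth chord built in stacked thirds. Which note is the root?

Arranged so that each adjacent pair is a third by letter name: Gb – Bb – Db – Fb – Abb.
The bottom of that stack, Gb, is the root (this is Gb dominant seventh flat nine).

Gb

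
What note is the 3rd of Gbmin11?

Bbb

Root of Gbmin11 = Gb. The 3rd is a minor 3rd: Gb up a minor 3rd → Bbb.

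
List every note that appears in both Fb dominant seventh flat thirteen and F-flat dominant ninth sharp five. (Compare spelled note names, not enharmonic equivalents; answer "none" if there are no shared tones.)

Fb dominant seventh flat thirteen: F-flat A-flat C-flat E-double-flat D-double-flat
F-flat dominant ninth sharp five: F-flat A-flat C E-double-flat G-flat
Common to both → F-flat, A-flat, E-double-flat.

F-flat  A-flat  E-double-flat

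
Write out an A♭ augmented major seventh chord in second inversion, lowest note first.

E, G, A-flat, C

A♭ augmented major seventh = A-flat–C–E–G; second inversion → fifth (E) lowest.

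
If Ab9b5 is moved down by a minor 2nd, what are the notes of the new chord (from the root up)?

Ab down a minor 2nd → G. New chord: G dominant ninth flat five.
Root: G
Major 3rd (3rd): B
Diminished 5th (5th): Db
Minor 7th (7th): F
Major 9th (9th): A

G  B  Db  F  A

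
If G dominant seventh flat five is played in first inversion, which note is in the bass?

B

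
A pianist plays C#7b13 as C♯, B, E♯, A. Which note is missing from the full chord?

C#7b13 = C♯, E♯, G♯, B, A. The voicing lacks the 5th (perfect 5th), G♯.

G♯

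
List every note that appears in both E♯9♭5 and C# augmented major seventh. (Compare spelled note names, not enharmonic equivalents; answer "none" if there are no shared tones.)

E♯9♭5 = E♯, G𝄪, B, D♯, F𝄪.
C# augmented major seventh = C♯, E♯, G𝄪, B♯.
Shared: E♯, G𝄪.

E♯, G𝄪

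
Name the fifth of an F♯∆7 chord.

C#

F♯∆7 is built on F#; its 5th is a perfect 5th above the root.
A fifth above F uses the letter C, and the perfect 5th above F# is C#.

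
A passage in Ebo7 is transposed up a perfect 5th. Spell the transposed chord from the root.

Bb, Db, Fb, Abb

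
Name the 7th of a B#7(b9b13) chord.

Root of B#7(b9b13) = B#. The 7th is a minor 7th: B# up a minor 7th → A#.

A#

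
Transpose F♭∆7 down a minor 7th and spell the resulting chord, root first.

Gb  Bb  Db  F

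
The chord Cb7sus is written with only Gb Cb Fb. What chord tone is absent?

Bbb

The full Cb7sus chord is Cb, Fb, Gb, Bbb.
Comparing with the voicing, the minor 7th (7th) — Bbb — is absent.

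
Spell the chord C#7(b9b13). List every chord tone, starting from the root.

Root C#, quality dominant seventh flat nine flat thirteen:
C# — root
E# — major 3rd
G# — perfect 5th
B — minor 7th
D — minor 9th
A — minor 13th

C# – E# – G# – B – D – A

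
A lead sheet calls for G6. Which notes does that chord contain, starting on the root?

Root G, quality major sixth:
Root: G
Major 3rd (3rd): B
Perfect 5th (5th): D
Major 6th (6th): E

G B D E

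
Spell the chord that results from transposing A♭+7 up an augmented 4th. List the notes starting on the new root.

D F# A# C

Ab up an augmented 4th → D. New chord: D augmented seventh.
- root: D
- major 3rd: F#
- augmented 5th: A#
- minor 7th: C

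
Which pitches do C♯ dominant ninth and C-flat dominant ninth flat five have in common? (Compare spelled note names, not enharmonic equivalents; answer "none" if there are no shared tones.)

none

C♯ dominant ninth: C# E# G# B D#
C-flat dominant ninth flat five: Cb Eb Gbb Bbb Db
Common to both → none.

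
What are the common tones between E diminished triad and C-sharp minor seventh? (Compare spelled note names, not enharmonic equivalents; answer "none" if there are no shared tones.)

E

E diminished triad: E G B♭
C-sharp minor seventh: C♯ E G♯ B
Common to both → E.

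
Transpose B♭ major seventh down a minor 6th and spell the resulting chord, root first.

D F-sharp A C-sharp

A minor 6th down from B-flat is D, so the new chord is D major seventh.
- root: D
- major 3rd: F-sharp
- perfect 5th: A
- major 7th: C-sharp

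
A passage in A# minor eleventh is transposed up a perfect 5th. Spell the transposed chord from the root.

A perfect 5th up from A# is E#, so the new chord is E# minor eleventh.
- root: E#
- minor 3rd: G#
- perfect 5th: B#
- minor 7th: D#
- major 9th: F##
- perfect 11th: A#

E# – G# – B# – D# – F## – A#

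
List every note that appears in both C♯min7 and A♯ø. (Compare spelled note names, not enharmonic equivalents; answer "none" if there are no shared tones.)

C♯min7 = C♯, E, G♯, B.
A♯ø = A♯, C♯, E, G♯.
Shared: C♯, E, G♯.

C♯, E, G♯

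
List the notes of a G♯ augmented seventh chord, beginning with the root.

G♯ augmented seventh is an augmented seventh built on G#.
root → G#
3rd (major 3rd) → B#
5th (augmented 5th) → D##
7th (minor 7th) → F#

G#, B#, D##, F#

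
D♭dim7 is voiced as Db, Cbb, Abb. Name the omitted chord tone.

The full D♭dim7 chord is Db, Fb, Abb, Cbb.
Comparing with the voicing, the minor 3rd (3rd) — Fb — is absent.

Fb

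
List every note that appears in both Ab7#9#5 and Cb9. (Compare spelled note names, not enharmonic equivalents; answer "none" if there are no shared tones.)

G♭

Ab7#9#5 = A♭, C, E, G♭, B.
Cb9 = C♭, E♭, G♭, B𝄫, D♭.
Shared: G♭.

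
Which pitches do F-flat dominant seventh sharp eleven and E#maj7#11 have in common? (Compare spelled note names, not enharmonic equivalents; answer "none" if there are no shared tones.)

none

F-flat dominant seventh sharp eleven: F♭ A♭ C♭ E𝄫 B♭
E#maj7#11: E♯ G𝄪 B♯ D𝄪 A𝄪
Common to both → none.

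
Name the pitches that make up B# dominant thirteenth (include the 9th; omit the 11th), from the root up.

B#  D##  F##  A#  C##  G##

Root B#, quality dominant thirteenth:
Root: B#
Major 3rd (3rd): D##
Perfect 5th (5th): F##
Minor 7th (7th): A#
Major 9th (9th): C##
Major 13th (13th): G##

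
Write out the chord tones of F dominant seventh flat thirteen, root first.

F – A – C – E♭ – D♭

F dominant seventh flat thirteen is a dominant seventh flat thirteen built on F.
Root: F
Major 3rd (3rd): A
Perfect 5th (5th): C
Minor 7th (7th): E♭
Minor 13th (13th): D♭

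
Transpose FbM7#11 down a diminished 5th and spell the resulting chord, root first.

Bb D F A E

Fb down a diminished 5th → Bb. New chord: Bb major seventh sharp eleven.
- root: Bb
- major 3rd: D
- perfect 5th: F
- major 7th: A
- augmented 11th: E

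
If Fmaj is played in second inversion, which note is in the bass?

C

Fmaj = F–A–C. Second inversion → fifth in the bass = C.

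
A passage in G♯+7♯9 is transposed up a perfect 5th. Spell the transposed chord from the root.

D#  F##  A##  C#  E##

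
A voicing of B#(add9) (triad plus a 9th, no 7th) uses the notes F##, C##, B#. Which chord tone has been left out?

D##

B#(add9) = B#, D##, F##, C##. The voicing lacks the 3rd (major 3rd), D##.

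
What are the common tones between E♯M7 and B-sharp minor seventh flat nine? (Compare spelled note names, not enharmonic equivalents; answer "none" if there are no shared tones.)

E♯M7: E# G## B# D##
B-sharp minor seventh flat nine: B# D# F## A# C#
Common to both → B#.

B#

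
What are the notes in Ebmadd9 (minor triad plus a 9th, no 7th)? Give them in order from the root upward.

Ebmadd9 is a minor added-ninth built on Eb.
Root: Eb
Minor 3rd (3rd): Gb
Perfect 5th (5th): Bb
Major 9th (9th): F

Eb Gb Bb F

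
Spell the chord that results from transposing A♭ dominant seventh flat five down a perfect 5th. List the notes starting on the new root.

A♭ down a perfect 5th → D♭. New chord: D♭ dominant seventh flat five.
- root: D♭
- major 3rd: F
- diminished 5th: A𝄫
- minor 7th: C♭

D♭, F, A𝄫, C♭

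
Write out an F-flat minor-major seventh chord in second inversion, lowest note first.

In root position, F-flat minor-major seventh is F-flat–A-double-flat–C-flat–E-flat.
Second inversion puts the fifth (C-flat) in the bass.

C-flat E-flat F-flat A-double-flat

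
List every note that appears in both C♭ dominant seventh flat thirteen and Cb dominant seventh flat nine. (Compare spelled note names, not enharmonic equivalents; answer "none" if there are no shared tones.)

C♭ dominant seventh flat thirteen = C-flat, E-flat, G-flat, B-double-flat, A-double-flat.
Cb dominant seventh flat nine = C-flat, E-flat, G-flat, B-double-flat, D-double-flat.
Shared: C-flat, E-flat, G-flat, B-double-flat.

C-flat, E-flat, G-flat, B-double-flat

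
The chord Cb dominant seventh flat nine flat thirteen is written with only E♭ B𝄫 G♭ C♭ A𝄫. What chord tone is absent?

Cb dominant seventh flat nine flat thirteen = C♭, E♭, G♭, B𝄫, D𝄫, A𝄫. The voicing lacks the 9th (minor 9th), D𝄫.

D𝄫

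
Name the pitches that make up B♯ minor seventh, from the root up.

B# – D# – F## – A#

B♯ minor seventh is a minor seventh built on B#.
root → B#
3rd (minor 3rd) → D#
5th (perfect 5th) → F##
7th (minor 7th) → A#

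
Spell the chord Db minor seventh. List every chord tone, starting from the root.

Db, Fb, Ab, Cb

Db minor seventh is a minor seventh built on Db.
- root: Db
- minor 3rd: Fb
- perfect 5th: Ab
- minor 7th: Cb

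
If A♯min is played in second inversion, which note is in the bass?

E#

A♯min in root position is A#–C#–E#.
Second inversion places the fifth in the bass, which is E#.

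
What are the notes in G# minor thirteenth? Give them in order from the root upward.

Root G-sharp, quality minor thirteenth:
Root: G-sharp
Minor 3rd (3rd): B
Perfect 5th (5th): D-sharp
Minor 7th (7th): F-sharp
Major 9th (9th): A-sharp
Perfect 11th (11th): C-sharp
Major 13th (13th): E-sharp

G-sharp B D-sharp F-sharp A-sharp C-sharp E-sharp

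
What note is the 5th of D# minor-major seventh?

Root of D# minor-major seventh = D-sharp. The 5th is a perfect 5th: D-sharp up a perfect 5th → A-sharp.

A-sharp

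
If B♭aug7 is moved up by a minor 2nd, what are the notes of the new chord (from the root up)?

Transposed root: Bb → Cb (minor 2nd up). So we spell Cb augmented seventh:
- root: Cb
- major 3rd: Eb
- augmented 5th: G
- minor 7th: Bbb

Cb – Eb – G – Bbb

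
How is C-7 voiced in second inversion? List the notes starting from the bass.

C-7 = C–Eb–G–Bb; second inversion → fifth (G) lowest.

G  Bb  C  Eb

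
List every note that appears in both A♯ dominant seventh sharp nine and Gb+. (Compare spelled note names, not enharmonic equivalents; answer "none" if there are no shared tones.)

none

A♯ dominant seventh sharp nine = A#, C##, E#, G#, B##.
Gb+ = Gb, Bb, D.
Shared: none.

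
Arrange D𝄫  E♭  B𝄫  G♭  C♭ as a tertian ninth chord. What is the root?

C♭

Arranged so that each adjacent pair is a third by letter name: C♭ – E♭ – G♭ – B𝄫 – D𝄫.
The bottom of that stack, C♭, is the root (this is C♭ dominant seventh flat nine).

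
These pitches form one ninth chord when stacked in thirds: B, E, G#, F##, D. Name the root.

Stacking in thirds gives E – G# – B – D – F##, so E is the root — E dominant seventh sharp nine.

E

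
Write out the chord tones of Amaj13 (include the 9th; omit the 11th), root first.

Amaj13: major thirteenth on A.
- root: A
- major 3rd: C♯
- perfect 5th: E
- major 7th: G♯
- major 9th: B
- major 13th: F♯

A, C♯, E, G♯, B, F♯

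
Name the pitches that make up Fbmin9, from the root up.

Fb Abb Cb Ebb Gb

Root Fb, quality minor ninth:
Root: Fb
Minor 3rd (3rd): Abb
Perfect 5th (5th): Cb
Minor 7th (7th): Ebb
Major 9th (9th): Gb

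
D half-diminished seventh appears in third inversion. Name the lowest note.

D half-diminished seventh = D–F–Ab–C. Third inversion → seventh in the bass = C.

C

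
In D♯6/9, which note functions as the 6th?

B#

D♯6/9 is built on D#; its 6th is a major 6th above the root.
A sixth above D uses the letter B, and the major 6th above D# is B#.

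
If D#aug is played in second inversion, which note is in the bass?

A##

D#aug in root position is D#–F##–A##.
Second inversion places the fifth in the bass, which is A##.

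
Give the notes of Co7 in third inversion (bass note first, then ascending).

Bbb C Eb Gb

Co7 = C–Eb–Gb–Bbb; third inversion → seventh (Bbb) lowest.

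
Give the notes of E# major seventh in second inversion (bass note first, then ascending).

E# major seventh = E#–G##–B#–D##; second inversion → fifth (B#) lowest.

B# D## E# G##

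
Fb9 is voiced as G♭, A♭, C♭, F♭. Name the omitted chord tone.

E𝄫

The full Fb9 chord is F♭, A♭, C♭, E𝄫, G♭.
Comparing with the voicing, the minor 7th (7th) — E𝄫 — is absent.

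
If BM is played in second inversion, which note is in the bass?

BM in root position is B–D♯–F♯.
Second inversion places the fifth in the bass, which is F♯.

F♯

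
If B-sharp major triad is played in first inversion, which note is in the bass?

D-double-sharp

B-sharp major triad in root position is B-sharp–D-double-sharp–F-double-sharp.
First inversion places the third in the bass, which is D-double-sharp.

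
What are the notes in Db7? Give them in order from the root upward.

Db7: dominant seventh on D♭.
D♭ — root
F — major 3rd
A♭ — perfect 5th
C♭ — minor 7th

D♭, F, A♭, C♭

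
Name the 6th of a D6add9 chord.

B

Root of D6add9 = D. The 6th is a major 6th: D up a major 6th → B.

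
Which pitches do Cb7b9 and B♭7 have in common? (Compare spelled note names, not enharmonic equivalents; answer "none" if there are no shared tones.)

Cb7b9: Cb Eb Gb Bbb Dbb
B♭7: Bb D F Ab
Common to both → none.

none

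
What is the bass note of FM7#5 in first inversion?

A

FM7#5 = F–A–C#–E. First inversion → third in the bass = A.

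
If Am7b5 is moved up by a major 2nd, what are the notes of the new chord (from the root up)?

A up a major 2nd → B. New chord: B half-diminished seventh.
root → B
3rd (minor 3rd) → D
5th (diminished 5th) → F
7th (minor 7th) → A

B  D  F  A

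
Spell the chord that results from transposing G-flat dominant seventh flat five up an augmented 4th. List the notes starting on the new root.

An augmented 4th up from Gb is C, so the new chord is C dominant seventh flat five.
Root: C
Major 3rd (3rd): E
Diminished 5th (5th): Gb
Minor 7th (7th): Bb

C, E, Gb, Bb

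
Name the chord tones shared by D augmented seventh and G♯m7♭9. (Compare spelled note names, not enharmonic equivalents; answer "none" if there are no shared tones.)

F#

D augmented seventh: D F# A# C
G♯m7♭9: G# B D# F# A
Common to both → F#.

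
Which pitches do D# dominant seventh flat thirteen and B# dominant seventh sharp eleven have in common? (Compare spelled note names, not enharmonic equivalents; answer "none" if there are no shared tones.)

F-double-sharp A-sharp

D# dominant seventh flat thirteen: D-sharp F-double-sharp A-sharp C-sharp B
B# dominant seventh sharp eleven: B-sharp D-double-sharp F-double-sharp A-sharp E-double-sharp
Common to both → F-double-sharp, A-sharp.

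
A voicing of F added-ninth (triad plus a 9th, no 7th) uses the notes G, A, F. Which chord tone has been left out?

The full F added-ninth chord is F, A, C, G.
Comparing with the voicing, the perfect 5th (5th) — C — is absent.

C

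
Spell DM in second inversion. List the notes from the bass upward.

A, D, F#

DM = D–F#–A; second inversion → fifth (A) lowest.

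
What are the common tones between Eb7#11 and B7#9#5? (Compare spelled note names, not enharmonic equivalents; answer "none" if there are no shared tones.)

Eb7#11: Eb G Bb Db A
B7#9#5: B D# F## A C##
Common to both → A.

A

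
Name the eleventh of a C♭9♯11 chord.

Root of C♭9♯11 = Cb. The 11th is an augmented 11th: Cb up an augmented 11th → F.

F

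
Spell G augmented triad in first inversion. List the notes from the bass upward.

B, D-sharp, G

In root position, G augmented triad is G–B–D-sharp.
First inversion puts the third (B) in the bass.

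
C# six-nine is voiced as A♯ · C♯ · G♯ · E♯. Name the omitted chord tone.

D♯

C# six-nine = C♯, E♯, G♯, A♯, D♯. The voicing lacks the 9th (major 9th), D♯.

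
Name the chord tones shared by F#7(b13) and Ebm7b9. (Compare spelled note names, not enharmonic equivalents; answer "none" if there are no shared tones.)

F#7(b13) = F#, A#, C#, E, D.
Ebm7b9 = Eb, Gb, Bb, Db, Fb.
Shared: none.

none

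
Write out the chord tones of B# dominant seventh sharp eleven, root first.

Root B-sharp, quality dominant seventh sharp eleven:
- root: B-sharp
- major 3rd: D-double-sharp
- perfect 5th: F-double-sharp
- minor 7th: A-sharp
- augmented 11th: E-double-sharp

B-sharp D-double-sharp F-double-sharp A-sharp E-double-sharp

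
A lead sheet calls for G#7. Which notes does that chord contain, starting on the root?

G#, B#, D#, F#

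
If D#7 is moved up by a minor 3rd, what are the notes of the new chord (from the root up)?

F♯  A♯  C♯  E

Transposed root: D♯ → F♯ (minor 3rd up). So we spell F♯ dominant seventh:
root → F♯
3rd (major 3rd) → A♯
5th (perfect 5th) → C♯
7th (minor 7th) → E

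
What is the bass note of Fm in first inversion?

Ab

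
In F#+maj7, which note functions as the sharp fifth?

C𝄪

F#+maj7 is built on F♯; its 5th is an augmented 5th above the root.
A fifth above F uses the letter C, and the augmented 5th above F♯ is C𝄪.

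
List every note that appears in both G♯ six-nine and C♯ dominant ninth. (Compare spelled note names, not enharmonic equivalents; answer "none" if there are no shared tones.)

G-sharp D-sharp E-sharp

G♯ six-nine: G-sharp B-sharp D-sharp E-sharp A-sharp
C♯ dominant ninth: C-sharp E-sharp G-sharp B D-sharp
Common to both → G-sharp, D-sharp, E-sharp.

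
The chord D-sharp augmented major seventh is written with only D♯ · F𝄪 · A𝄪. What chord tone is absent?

C𝄪

D-sharp augmented major seventh = D♯, F𝄪, A𝄪, C𝄪. The voicing lacks the 7th (major 7th), C𝄪.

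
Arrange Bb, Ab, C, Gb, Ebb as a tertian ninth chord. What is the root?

Arranged so that each adjacent pair is a third by letter name: Ab – C – Ebb – Gb – Bb.
The bottom of that stack, Ab, is the root (this is Ab dominant ninth flat five).

Ab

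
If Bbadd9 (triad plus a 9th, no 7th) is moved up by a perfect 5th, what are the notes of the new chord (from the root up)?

F  A  C  G

Transposed root: Bb → F (perfect 5th up). So we spell F added-ninth:
- root: F
- major 3rd: A
- perfect 5th: C
- major 9th: G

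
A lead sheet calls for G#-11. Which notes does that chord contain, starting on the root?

G#-11: minor eleventh on G#.
Root: G#
Minor 3rd (3rd): B
Perfect 5th (5th): D#
Minor 7th (7th): F#
Major 9th (9th): A#
Perfect 11th (11th): C#

G#, B, D#, F#, A#, C#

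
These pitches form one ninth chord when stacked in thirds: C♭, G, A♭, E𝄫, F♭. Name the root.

F♭

Stacking in thirds gives F♭ – A♭ – C♭ – E𝄫 – G, so F♭ is the root — F♭ dominant seventh sharp nine.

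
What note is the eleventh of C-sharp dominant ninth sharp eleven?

F##

Root of C-sharp dominant ninth sharp eleven = C#. The 11th is an augmented 11th: C# up an augmented 11th → F##.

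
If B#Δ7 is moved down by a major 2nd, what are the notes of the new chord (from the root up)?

A#, C##, E#, G##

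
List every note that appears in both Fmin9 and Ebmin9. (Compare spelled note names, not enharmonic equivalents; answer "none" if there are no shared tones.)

F – Eb

Fmin9 = F, Ab, C, Eb, G.
Ebmin9 = Eb, Gb, Bb, Db, F.
Shared: F, Eb.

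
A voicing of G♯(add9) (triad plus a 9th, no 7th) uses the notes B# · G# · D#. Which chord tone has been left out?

A#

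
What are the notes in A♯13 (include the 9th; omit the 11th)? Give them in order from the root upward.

A♯13 is a dominant thirteenth built on A#.
Root: A#
Major 3rd (3rd): C##
Perfect 5th (5th): E#
Minor 7th (7th): G#
Major 9th (9th): B#
Major 13th (13th): F##

A#, C##, E#, G#, B#, F##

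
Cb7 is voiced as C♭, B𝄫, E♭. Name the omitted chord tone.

G♭

The full Cb7 chord is C♭, E♭, G♭, B𝄫.
Comparing with the voicing, the perfect 5th (5th) — G♭ — is absent.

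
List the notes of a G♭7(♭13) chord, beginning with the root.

G♭7(♭13): dominant seventh flat thirteen on Gb.
root → Gb
3rd (major 3rd) → Bb
5th (perfect 5th) → Db
7th (minor 7th) → Fb
13th (minor 13th) → Ebb

Gb Bb Db Fb Ebb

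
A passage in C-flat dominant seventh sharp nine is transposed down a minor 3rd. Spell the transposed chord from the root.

A-flat, C, E-flat, G-flat, B

C-flat down a minor 3rd → A-flat. New chord: A-flat dominant seventh sharp nine.
Root: A-flat
Major 3rd (3rd): C
Perfect 5th (5th): E-flat
Minor 7th (7th): G-flat
Augmented 9th (9th): B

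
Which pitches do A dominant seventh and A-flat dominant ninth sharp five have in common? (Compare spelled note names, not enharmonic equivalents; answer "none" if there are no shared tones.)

A dominant seventh = A, C-sharp, E, G.
A-flat dominant ninth sharp five = A-flat, C, E, G-flat, B-flat.
Shared: E.

E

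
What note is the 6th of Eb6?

Root of Eb6 = Eb. The 6th is a major 6th: Eb up a major 6th → C.

C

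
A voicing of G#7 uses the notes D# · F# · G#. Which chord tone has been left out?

G#7 = G#, B#, D#, F#. The voicing lacks the 3rd (major 3rd), B#.

B#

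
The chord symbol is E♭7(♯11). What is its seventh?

Root of E♭7(♯11) = E♭. The 7th is a minor 7th: E♭ up a minor 7th → D♭.

D♭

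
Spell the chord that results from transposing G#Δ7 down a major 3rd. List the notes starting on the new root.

Transposed root: G# → E (major 3rd down). So we spell E major seventh:
E — root
G# — major 3rd
B — perfect 5th
D# — major 7th

E, G#, B, D#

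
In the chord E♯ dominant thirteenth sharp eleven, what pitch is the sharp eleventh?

A-double-sharp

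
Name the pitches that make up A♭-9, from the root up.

A♭-9: minor ninth on Ab.
- root: Ab
- minor 3rd: Cb
- perfect 5th: Eb
- minor 7th: Gb
- major 9th: Bb

Ab  Cb  Eb  Gb  Bb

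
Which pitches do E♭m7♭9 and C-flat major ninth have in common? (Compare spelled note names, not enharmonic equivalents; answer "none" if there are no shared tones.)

Eb, Gb, Bb, Db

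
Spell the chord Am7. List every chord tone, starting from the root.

A – C – E – G

Root A, quality minor seventh:
root → A
3rd (minor 3rd) → C
5th (perfect 5th) → E
7th (minor 7th) → G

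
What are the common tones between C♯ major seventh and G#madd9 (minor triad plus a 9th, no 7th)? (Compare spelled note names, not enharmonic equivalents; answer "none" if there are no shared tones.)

G#

C♯ major seventh: C# E# G# B#
G#madd9: G# B D# A#
Common to both → G#.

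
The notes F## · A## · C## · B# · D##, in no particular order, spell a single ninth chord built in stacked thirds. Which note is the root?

B#

Stacking in thirds gives B# – D## – F## – A## – C##, so B# is the root — B# major ninth.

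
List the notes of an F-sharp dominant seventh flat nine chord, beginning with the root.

F-sharp dominant seventh flat nine: dominant seventh flat nine on F-sharp.
F-sharp — root
A-sharp — major 3rd
C-sharp — perfect 5th
E — minor 7th
G — minor 9th

F-sharp, A-sharp, C-sharp, E, G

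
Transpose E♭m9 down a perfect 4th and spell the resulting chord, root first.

B♭  D♭  F  A♭  C

E♭ down a perfect 4th → B♭. New chord: B♭ minor ninth.
- root: B♭
- minor 3rd: D♭
- perfect 5th: F
- minor 7th: A♭
- major 9th: C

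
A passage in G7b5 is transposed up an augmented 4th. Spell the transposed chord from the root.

C#, E#, G, B

G up an augmented 4th → C#. New chord: C# dominant seventh flat five.
C# — root
E# — major 3rd
G — diminished 5th
B — minor 7th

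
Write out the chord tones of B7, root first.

B  D♯  F♯  A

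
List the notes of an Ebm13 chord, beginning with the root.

Eb, Gb, Bb, Db, F, Ab, C

Root Eb, quality minor thirteenth:
Root: Eb
Minor 3rd (3rd): Gb
Perfect 5th (5th): Bb
Minor 7th (7th): Db
Major 9th (9th): F
Perfect 11th (11th): Ab
Major 13th (13th): C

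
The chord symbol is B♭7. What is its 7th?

B♭7 is built on Bb; its 7th is a minor 7th above the root.
A seventh above B uses the letter A, and the minor 7th above Bb is Ab.

Ab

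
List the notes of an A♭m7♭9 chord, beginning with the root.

Ab – Cb – Eb – Gb – Bbb

A♭m7♭9 is a minor seventh flat nine built on Ab.
- root: Ab
- minor 3rd: Cb
- perfect 5th: Eb
- minor 7th: Gb
- minor 9th: Bbb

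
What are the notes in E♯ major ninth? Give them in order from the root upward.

E♯ major ninth is a major ninth built on E-sharp.
- root: E-sharp
- major 3rd: G-double-sharp
- perfect 5th: B-sharp
- major 7th: D-double-sharp
- major 9th: F-double-sharp

E-sharp G-double-sharp B-sharp D-double-sharp F-double-sharp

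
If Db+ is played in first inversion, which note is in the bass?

Db+ in root position is Db–F–A.
First inversion places the third in the bass, which is F.

F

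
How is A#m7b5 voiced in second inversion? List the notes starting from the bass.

In root position, A#m7b5 is A#–C#–E–G#.
Second inversion puts the fifth (E) in the bass.

E G# A# C#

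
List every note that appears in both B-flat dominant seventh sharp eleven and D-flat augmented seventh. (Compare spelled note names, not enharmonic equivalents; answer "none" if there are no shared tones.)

B-flat dominant seventh sharp eleven: B-flat D F A-flat E
D-flat augmented seventh: D-flat F A C-flat
Common to both → F.

F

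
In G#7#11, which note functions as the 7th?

Root of G#7#11 = G#. The 7th is a minor 7th: G# up a minor 7th → F#.

F#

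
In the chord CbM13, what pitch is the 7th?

Root of CbM13 = Cb. The 7th is a major 7th: Cb up a major 7th → Bb.

Bb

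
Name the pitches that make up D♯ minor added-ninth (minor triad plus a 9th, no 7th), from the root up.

D♯  F♯  A♯  E♯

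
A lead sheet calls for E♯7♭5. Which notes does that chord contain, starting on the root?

Root E#, quality dominant seventh flat five:
Root: E#
Major 3rd (3rd): G##
Diminished 5th (5th): B
Minor 7th (7th): D#

E# G## B D#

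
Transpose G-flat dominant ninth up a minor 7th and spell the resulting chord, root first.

A minor 7th up from G-flat is F-flat, so the new chord is F-flat dominant ninth.
F-flat — root
A-flat — major 3rd
C-flat — perfect 5th
E-double-flat — minor 7th
G-flat — major 9th

F-flat  A-flat  C-flat  E-double-flat  G-flat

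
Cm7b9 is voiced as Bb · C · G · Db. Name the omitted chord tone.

Eb

Cm7b9 = C, Eb, G, Bb, Db. The voicing lacks the 3rd (minor 3rd), Eb.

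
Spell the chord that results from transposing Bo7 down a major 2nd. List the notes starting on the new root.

A  C  Eb  Gb

A major 2nd down from B is A, so the new chord is A diminished seventh.
A — root
C — minor 3rd
Eb — diminished 5th
Gb — diminished 7th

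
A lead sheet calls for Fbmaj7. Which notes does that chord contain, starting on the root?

Fb, Ab, Cb, Eb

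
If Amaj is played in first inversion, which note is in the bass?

Amaj = A–C#–E. First inversion → third in the bass = C#.

C#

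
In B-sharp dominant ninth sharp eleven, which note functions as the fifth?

B-sharp dominant ninth sharp eleven is built on B#; its 5th is a perfect 5th above the root.
A fifth above B uses the letter F, and the perfect 5th above B# is F##.

F##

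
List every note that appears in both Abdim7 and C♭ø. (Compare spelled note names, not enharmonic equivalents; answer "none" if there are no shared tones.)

Abdim7 = Ab, Cb, Ebb, Gbb.
C♭ø = Cb, Ebb, Gbb, Bbb.
Shared: Cb, Ebb, Gbb.

Cb, Ebb, Gbb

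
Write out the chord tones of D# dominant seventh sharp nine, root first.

D# dominant seventh sharp nine is a dominant seventh sharp nine built on D-sharp.
root → D-sharp
3rd (major 3rd) → F-double-sharp
5th (perfect 5th) → A-sharp
7th (minor 7th) → C-sharp
9th (augmented 9th) → E-double-sharp

D-sharp, F-double-sharp, A-sharp, C-sharp, E-double-sharp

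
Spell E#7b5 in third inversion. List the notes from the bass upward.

D#  E#  G##  B

In root position, E#7b5 is E#–G##–B–D#.
Third inversion puts the seventh (D#) in the bass.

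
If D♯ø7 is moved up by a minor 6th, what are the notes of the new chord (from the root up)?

B  D  F  A

D# up a minor 6th → B. New chord: B half-diminished seventh.
B — root
D — minor 3rd
F — diminished 5th
A — minor 7th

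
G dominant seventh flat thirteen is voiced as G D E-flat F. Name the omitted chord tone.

B

G dominant seventh flat thirteen = G, B, D, F, E-flat. The voicing lacks the 3rd (major 3rd), B.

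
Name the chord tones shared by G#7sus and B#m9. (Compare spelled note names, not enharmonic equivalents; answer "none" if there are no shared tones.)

G#7sus: G♯ C♯ D♯ F♯
B#m9: B♯ D♯ F𝄪 A♯ C𝄪
Common to both → D♯.

D♯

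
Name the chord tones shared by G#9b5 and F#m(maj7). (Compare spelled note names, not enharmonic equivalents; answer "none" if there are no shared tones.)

F#

G#9b5: G# B# D F# A#
F#m(maj7): F# A C# E#
Common to both → F#.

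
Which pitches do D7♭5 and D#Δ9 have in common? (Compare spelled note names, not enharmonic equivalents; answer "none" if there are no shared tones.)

none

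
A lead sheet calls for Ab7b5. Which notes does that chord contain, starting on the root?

Ab7b5 is a dominant seventh flat five built on A♭.
Root: A♭
Major 3rd (3rd): C
Diminished 5th (5th): E𝄫
Minor 7th (7th): G♭

A♭ – C – E𝄫 – G♭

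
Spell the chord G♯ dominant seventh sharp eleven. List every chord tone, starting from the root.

G-sharp, B-sharp, D-sharp, F-sharp, C-double-sharp

Root G-sharp, quality dominant seventh sharp eleven:
root → G-sharp
3rd (major 3rd) → B-sharp
5th (perfect 5th) → D-sharp
7th (minor 7th) → F-sharp
11th (augmented 11th) → C-double-sharp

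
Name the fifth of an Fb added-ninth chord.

Fb added-ninth is built on F♭; its 5th is a perfect 5th above the root.
A fifth above F uses the letter C, and the perfect 5th above F♭ is C♭.

C♭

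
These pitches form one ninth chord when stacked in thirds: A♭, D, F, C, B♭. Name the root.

B♭

Arranged so that each adjacent pair is a third by letter name: B♭ – D – F – A♭ – C.
The bottom of that stack, B♭, is the root (this is B♭ dominant ninth).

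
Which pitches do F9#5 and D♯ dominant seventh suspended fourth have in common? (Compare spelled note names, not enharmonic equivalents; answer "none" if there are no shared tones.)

C#

F9#5 = F, A, C#, Eb, G.
D♯ dominant seventh suspended fourth = D#, G#, A#, C#.
Shared: C#.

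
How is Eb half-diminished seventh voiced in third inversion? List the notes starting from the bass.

D-flat – E-flat – G-flat – B-double-flat

Eb half-diminished seventh = E-flat–G-flat–B-double-flat–D-flat; third inversion → seventh (D-flat) lowest.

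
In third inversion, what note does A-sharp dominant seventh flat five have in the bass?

G#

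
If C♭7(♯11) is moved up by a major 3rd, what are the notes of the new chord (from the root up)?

Eb, G, Bb, Db, A

Cb up a major 3rd → Eb. New chord: Eb dominant seventh sharp eleven.
- root: Eb
- major 3rd: G
- perfect 5th: Bb
- minor 7th: Db
- augmented 11th: A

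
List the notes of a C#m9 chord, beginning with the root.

C#, E, G#, B, D#

Root C#, quality minor ninth:
- root: C#
- minor 3rd: E
- perfect 5th: G#
- minor 7th: B
- major 9th: D#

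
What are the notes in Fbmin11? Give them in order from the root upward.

Fbmin11 is a minor eleventh built on F♭.
F♭ — root
A𝄫 — minor 3rd
C♭ — perfect 5th
E𝄫 — minor 7th
G♭ — major 9th
B𝄫 — perfect 11th

F♭  A𝄫  C♭  E𝄫  G♭  B𝄫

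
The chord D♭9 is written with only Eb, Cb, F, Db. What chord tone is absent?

Ab

D♭9 = Db, F, Ab, Cb, Eb. The voicing lacks the 5th (perfect 5th), Ab.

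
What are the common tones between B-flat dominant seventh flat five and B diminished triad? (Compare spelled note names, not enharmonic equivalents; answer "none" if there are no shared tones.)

D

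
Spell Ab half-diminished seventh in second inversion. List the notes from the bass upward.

Ab half-diminished seventh = Ab–Cb–Ebb–Gb; second inversion → fifth (Ebb) lowest.

Ebb, Gb, Ab, Cb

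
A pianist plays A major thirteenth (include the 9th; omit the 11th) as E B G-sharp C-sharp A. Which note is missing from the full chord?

F-sharp

A major thirteenth = A, C-sharp, E, G-sharp, B, F-sharp. The voicing lacks the 13th (major 13th), F-sharp.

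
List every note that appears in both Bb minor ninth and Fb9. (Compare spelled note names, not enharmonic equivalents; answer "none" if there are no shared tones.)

Ab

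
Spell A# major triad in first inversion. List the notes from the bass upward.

A# major triad = A#–C##–E#; first inversion → third (C##) lowest.

C## E# A#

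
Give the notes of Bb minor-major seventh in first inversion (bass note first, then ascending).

D♭ – F – A – B♭

In root position, Bb minor-major seventh is B♭–D♭–F–A.
First inversion puts the third (D♭) in the bass.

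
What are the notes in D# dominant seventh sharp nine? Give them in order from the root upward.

D# dominant seventh sharp nine is a dominant seventh sharp nine built on D-sharp.
- root: D-sharp
- major 3rd: F-double-sharp
- perfect 5th: A-sharp
- minor 7th: C-sharp
- augmented 9th: E-double-sharp

D-sharp – F-double-sharp – A-sharp – C-sharp – E-double-sharp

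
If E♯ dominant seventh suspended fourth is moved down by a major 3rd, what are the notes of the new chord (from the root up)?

C#  F#  G#  B

Transposed root: E# → C# (major 3rd down). So we spell C# dominant seventh suspended fourth:
- root: C#
- perfect 4th: F#
- perfect 5th: G#
- minor 7th: B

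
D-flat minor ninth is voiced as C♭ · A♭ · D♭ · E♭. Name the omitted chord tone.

The full D-flat minor ninth chord is D♭, F♭, A♭, C♭, E♭.
Comparing with the voicing, the minor 3rd (3rd) — F♭ — is absent.

F♭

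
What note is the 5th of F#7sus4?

C#

F#7sus4 is built on F#; its 5th is a perfect 5th above the root.
A fifth above F uses the letter C, and the perfect 5th above F# is C#.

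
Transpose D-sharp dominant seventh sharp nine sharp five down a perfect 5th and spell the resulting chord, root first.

G#, B#, D##, F#, A##

Transposed root: D# → G# (perfect 5th down). So we spell G# dominant seventh sharp nine sharp five:
root → G#
3rd (major 3rd) → B#
5th (augmented 5th) → D##
7th (minor 7th) → F#
9th (augmented 9th) → A##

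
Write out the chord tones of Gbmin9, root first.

Gbmin9 is a minor ninth built on G♭.
Root: G♭
Minor 3rd (3rd): B𝄫
Perfect 5th (5th): D♭
Minor 7th (7th): F♭
Major 9th (9th): A♭

G♭ B𝄫 D♭ F♭ A♭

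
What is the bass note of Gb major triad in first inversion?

B-flat

Gb major triad in root position is G-flat–B-flat–D-flat.
First inversion places the third in the bass, which is B-flat.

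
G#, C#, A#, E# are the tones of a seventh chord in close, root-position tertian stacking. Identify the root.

Arranged so that each adjacent pair is a third by letter name: A# – C# – E# – G#.
The bottom of that stack, A#, is the root (this is A# minor seventh).

A#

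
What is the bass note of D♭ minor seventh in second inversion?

D♭ minor seventh = D♭–F♭–A♭–C♭. Second inversion → fifth in the bass = A♭.

A♭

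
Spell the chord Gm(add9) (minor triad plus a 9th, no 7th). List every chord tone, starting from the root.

G, Bb, D, A

Root G, quality minor added-ninth:
G — root
Bb — minor 3rd
D — perfect 5th
A — major 9th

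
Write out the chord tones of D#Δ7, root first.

D# – F## – A# – C##

D#Δ7: major seventh on D#.
D# — root
F## — major 3rd
A# — perfect 5th
C## — major 7th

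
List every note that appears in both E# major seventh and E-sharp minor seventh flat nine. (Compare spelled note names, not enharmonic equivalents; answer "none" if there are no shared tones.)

E-sharp, B-sharp

E# major seventh = E-sharp, G-double-sharp, B-sharp, D-double-sharp.
E-sharp minor seventh flat nine = E-sharp, G-sharp, B-sharp, D-sharp, F-sharp.
Shared: E-sharp, B-sharp.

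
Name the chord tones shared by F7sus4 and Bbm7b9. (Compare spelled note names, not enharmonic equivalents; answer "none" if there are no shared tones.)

F, Bb

F7sus4: F Bb C Eb
Bbm7b9: Bb Db F Ab Cb
Common to both → F, Bb.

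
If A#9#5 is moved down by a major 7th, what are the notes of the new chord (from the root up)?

Transposed root: A♯ → B (major 7th down). So we spell B dominant ninth sharp five:
- root: B
- major 3rd: D♯
- augmented 5th: F𝄪
- minor 7th: A
- major 9th: C♯

B  D♯  F𝄪  A  C♯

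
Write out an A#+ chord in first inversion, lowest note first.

C𝄪  E𝄪  A♯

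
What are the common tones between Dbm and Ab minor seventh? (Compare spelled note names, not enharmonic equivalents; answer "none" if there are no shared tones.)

Ab

Dbm: Db Fb Ab
Ab minor seventh: Ab Cb Eb Gb
Common to both → Ab.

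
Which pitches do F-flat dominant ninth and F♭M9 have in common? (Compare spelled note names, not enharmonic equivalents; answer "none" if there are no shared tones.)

F-flat dominant ninth: Fb Ab Cb Ebb Gb
F♭M9: Fb Ab Cb Eb Gb
Common to both → Fb, Ab, Cb, Gb.

Fb – Ab – Cb – Gb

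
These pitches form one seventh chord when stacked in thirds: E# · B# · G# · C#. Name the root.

Stacking in thirds gives C# – E# – G# – B#, so C# is the root — C# major seventh.

C#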